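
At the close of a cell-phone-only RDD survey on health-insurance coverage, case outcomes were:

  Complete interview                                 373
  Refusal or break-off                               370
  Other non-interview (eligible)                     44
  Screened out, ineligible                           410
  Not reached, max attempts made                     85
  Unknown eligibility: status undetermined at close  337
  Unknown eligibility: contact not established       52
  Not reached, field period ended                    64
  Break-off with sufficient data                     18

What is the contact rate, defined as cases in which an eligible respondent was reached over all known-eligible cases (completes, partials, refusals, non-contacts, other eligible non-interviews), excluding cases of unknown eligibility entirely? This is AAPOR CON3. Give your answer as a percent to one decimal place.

No contact after all attempts = 64 + 85 = 149
Unknown if eligible = 52 + 337 = 389
Numerator: 373 + 18 + 370 + 44 = 805
Denominator: 373 + 18 + 370 + 149 + 44 = 954
CON3 = 805 / 954 = 0.8438

84.4%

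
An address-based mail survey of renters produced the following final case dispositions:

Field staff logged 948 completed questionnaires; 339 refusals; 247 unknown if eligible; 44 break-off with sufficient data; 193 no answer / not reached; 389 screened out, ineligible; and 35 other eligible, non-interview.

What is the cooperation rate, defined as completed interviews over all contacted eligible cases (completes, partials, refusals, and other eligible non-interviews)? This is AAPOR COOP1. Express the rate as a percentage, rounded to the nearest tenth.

Numerator → 948
Denom → 948 + 44 + 339 + 35 = 1366
COOP1 = 948 / 1366 = 0.6940

69.4%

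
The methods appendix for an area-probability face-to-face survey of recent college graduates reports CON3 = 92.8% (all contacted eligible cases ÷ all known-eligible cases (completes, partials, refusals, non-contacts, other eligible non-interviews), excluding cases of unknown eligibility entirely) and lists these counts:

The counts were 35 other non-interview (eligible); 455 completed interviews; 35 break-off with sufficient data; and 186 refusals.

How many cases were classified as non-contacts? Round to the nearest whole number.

Top: 455 + 35 + 186 + 35 = 711
CON3 = 711 / D = 0.928
D = 711 / 0.928 = 766.2
Remaining denominator categories sum to 711
non-contacts = 766.2 − 711 ≈ 55

55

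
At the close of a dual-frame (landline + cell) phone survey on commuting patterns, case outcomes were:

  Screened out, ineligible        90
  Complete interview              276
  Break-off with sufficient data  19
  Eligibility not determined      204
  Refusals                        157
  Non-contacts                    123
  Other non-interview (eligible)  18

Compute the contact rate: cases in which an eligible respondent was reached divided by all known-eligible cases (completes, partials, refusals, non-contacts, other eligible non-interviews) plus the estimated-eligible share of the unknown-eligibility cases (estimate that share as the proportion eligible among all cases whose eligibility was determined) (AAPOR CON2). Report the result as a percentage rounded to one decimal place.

61.0%

Top: 276 + 19 + 157 + 18 = 470
Determined eligible: 276 + 19 + 157 + 123 + 18 = 593
e = 593 / (593 + 90) = 593 / 683 = 0.8682
Eligible share of unknowns: 0.8682 × 204 = 177.11
Denominator: 593 + 177.11 = 770.11
CON2 = 470 / 770.11 = 0.6103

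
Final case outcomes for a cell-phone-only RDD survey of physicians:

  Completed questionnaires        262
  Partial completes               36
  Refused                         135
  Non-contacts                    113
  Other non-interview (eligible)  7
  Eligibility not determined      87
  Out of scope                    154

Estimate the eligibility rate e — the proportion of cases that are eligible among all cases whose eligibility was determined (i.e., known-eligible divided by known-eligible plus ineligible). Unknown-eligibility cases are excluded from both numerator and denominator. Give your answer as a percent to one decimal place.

Determined eligible → 262 + 36 + 135 + 113 + 7 = 553
e = 553 / (553 + 154) = 553 / 707 = 0.7822

78.2%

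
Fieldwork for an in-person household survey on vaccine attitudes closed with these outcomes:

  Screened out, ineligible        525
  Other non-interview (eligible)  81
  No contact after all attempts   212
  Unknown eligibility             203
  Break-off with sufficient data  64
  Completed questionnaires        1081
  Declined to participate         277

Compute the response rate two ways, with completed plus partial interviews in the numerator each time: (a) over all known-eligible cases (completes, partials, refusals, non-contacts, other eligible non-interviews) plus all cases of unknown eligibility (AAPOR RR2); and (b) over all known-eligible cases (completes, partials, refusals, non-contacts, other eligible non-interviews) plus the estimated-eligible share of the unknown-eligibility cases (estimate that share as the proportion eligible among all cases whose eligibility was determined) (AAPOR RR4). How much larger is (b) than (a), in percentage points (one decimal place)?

1.5

Top → 1081 + 64 = 1145
Base → 1081 + 64 + 277 + 212 + 81 + 203 = 1918
RR2 = 1145 / 1918 = 0.5970
Eligible (known) → 1081 + 64 + 277 + 212 + 81 = 1715
e = 1715 / (1715 + 525) = 1715 / 2240 = 0.7656
e × U → 0.7656 × 203 = 155.42
Base → 1715 + 155.42 = 1870.42
RR4 = 1145 / 1870.42 = 0.6122
Difference = 61.22 − 59.70 = 1.52 percentage points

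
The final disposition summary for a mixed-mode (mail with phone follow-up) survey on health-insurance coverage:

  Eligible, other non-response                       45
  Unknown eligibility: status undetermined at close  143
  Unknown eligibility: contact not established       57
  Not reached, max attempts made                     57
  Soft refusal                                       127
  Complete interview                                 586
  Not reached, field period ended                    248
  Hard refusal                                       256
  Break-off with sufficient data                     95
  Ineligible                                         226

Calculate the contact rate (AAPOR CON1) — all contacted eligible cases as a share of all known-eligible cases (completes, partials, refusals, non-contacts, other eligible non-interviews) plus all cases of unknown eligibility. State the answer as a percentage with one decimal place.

Refusal or break-off = 256 + 127 = 383
Non-contacts = 248 + 57 = 305
Unknown if eligible = 57 + 143 = 200
Num → 586 + 95 + 383 + 45 = 1109
Base → 586 + 95 + 383 + 305 + 45 + 200 = 1614
CON1 = 1109 / 1614 = 0.6871

68.7%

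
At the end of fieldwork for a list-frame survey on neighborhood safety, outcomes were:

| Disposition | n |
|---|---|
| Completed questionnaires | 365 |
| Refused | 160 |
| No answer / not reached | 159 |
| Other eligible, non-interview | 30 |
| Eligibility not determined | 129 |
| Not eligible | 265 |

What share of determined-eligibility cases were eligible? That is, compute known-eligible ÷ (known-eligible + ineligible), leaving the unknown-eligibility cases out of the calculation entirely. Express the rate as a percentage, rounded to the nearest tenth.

72.9%

Determined eligible → 365 + 160 + 159 + 30 = 714
e = 714 / (714 + 265) = 714 / 979 = 0.7293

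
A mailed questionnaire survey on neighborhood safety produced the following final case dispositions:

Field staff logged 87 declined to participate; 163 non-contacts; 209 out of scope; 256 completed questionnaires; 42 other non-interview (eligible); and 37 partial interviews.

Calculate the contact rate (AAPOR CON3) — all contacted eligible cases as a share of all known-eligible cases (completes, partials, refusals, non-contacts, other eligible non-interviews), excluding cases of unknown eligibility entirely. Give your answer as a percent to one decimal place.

72.1%

Num = 256 + 37 + 87 + 42 = 422
Denominator = 256 + 37 + 87 + 163 + 42 = 585
CON3 = 422 / 585 = 0.7214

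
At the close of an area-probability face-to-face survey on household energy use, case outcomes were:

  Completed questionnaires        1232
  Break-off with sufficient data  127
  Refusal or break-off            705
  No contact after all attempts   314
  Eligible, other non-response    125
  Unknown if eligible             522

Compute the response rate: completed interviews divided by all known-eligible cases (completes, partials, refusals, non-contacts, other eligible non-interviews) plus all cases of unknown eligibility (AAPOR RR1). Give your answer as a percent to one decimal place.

Num → 1232
Base → 1232 + 127 + 705 + 314 + 125 + 522 = 3025
RR1 = 1232 / 3025 = 0.4073

40.7%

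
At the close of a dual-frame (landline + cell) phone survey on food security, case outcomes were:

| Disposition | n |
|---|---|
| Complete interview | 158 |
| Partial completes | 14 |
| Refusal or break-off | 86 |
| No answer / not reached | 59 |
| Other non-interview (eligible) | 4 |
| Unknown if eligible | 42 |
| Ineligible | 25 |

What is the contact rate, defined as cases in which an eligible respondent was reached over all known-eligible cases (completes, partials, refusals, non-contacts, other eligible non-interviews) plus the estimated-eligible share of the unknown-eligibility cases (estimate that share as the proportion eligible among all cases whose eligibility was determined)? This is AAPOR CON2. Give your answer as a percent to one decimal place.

Top: 158 + 14 + 86 + 4 = 262
Known eligible: 158 + 14 + 86 + 59 + 4 = 321
e = 321 / (321 + 25) = 321 / 346 = 0.9277
Eligible share of unknowns: 0.9277 × 42 = 38.96
Denom: 321 + 38.96 = 359.96
CON2 = 262 / 359.96 = 0.7279

72.8%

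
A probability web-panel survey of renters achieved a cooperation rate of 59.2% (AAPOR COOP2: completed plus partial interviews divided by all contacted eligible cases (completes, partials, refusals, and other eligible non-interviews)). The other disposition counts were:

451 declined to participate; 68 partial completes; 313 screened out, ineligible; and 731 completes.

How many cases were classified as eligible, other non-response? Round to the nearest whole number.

100

Top → 731 + 68 = 799
COOP2 = 799 / D = 0.592
D = 799 / 0.592 = 1349.7
Remaining denominator categories sum to 1250
eligible, other non-response = 1349.7 − 1250 ≈ 100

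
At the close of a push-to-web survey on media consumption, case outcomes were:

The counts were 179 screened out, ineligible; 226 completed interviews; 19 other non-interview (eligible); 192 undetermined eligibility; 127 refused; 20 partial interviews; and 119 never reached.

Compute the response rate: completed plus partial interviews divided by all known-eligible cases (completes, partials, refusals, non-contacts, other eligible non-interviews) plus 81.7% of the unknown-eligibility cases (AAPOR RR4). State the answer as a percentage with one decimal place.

Top = 226 + 20 = 246
Known eligible = 226 + 20 + 127 + 119 + 19 = 511
e × U = 0.8170 × 192 = 156.86
Denom = 511 + 156.86 = 667.86
RR4 = 246 / 667.86 = 0.3683

36.8%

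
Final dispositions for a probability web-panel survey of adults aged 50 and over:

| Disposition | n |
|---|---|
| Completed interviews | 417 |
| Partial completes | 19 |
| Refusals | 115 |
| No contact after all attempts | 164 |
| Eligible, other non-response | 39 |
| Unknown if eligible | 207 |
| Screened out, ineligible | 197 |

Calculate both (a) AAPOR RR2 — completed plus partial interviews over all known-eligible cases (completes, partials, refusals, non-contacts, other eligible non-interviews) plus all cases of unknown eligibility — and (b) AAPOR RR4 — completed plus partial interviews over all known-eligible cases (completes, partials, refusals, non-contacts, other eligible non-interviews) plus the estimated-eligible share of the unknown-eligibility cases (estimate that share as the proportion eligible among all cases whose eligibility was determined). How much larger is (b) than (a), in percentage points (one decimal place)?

2.1

Numerator: 417 + 19 = 436
Denom: 417 + 19 + 115 + 164 + 39 + 207 = 961
RR2 = 436 / 961 = 0.4537
Determined eligible: 417 + 19 + 115 + 164 + 39 = 754
e = 754 / (754 + 197) = 754 / 951 = 0.7928
Estimated eligible among unknowns: 0.7928 × 207 = 164.11
Denom: 754 + 164.11 = 918.11
RR4 = 436 / 918.11 = 0.4749
Difference = 47.49 − 45.37 = 2.12 percentage points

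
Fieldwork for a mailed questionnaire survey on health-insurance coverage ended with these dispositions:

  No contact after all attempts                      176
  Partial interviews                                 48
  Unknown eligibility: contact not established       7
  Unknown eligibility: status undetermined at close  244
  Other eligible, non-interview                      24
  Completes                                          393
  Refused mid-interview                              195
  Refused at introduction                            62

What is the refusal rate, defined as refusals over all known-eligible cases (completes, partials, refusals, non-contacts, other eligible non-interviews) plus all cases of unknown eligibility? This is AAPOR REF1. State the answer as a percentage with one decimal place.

Refused = 62 + 195 = 257
Unknown if eligible = 7 + 244 = 251
Num → 257
Base → 393 + 48 + 257 + 176 + 24 + 251 = 1149
REF1 = 257 / 1149 = 0.2237

22.4%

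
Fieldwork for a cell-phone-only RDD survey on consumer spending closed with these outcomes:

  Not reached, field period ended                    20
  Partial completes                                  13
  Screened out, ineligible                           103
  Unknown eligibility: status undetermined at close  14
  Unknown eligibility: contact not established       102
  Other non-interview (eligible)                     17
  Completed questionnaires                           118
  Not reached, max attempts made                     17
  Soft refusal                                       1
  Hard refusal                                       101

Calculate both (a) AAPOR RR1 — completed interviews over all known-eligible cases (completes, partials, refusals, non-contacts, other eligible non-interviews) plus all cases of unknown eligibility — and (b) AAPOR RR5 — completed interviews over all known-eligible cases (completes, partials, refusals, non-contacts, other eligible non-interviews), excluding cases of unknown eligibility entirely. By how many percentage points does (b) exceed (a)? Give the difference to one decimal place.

11.8

Refusals = 101 + 1 = 102
Never reached = 20 + 17 = 37
Unknown eligibility = 102 + 14 = 116
Num: 118
Denominator: 118 + 13 + 102 + 37 + 17 + 116 = 403
RR1 = 118 / 403 = 0.2928
Denominator: 118 + 13 + 102 + 37 + 17 = 287
RR5 = 118 / 287 = 0.4111
Difference = 41.11 − 29.28 = 11.83 percentage points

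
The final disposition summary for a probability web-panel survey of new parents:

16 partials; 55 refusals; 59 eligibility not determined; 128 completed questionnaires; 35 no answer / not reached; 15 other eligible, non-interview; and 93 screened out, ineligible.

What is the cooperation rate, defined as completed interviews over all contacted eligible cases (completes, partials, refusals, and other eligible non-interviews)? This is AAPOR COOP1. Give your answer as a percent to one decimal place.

59.8%

Num → 128
Denom → 128 + 16 + 55 + 15 = 214
COOP1 = 128 / 214 = 0.5981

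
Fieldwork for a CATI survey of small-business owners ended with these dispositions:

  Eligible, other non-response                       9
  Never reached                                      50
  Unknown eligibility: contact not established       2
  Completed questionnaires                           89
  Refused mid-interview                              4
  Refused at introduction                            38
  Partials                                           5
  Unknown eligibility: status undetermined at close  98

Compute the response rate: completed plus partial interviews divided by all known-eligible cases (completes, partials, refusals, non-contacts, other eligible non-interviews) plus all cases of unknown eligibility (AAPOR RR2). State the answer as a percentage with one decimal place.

Declined to participate = 38 + 4 = 42
Undetermined eligibility = 2 + 98 = 100
Numerator = 89 + 5 = 94
Denom = 89 + 5 + 42 + 50 + 9 + 100 = 295
RR2 = 94 / 295 = 0.3186

31.9%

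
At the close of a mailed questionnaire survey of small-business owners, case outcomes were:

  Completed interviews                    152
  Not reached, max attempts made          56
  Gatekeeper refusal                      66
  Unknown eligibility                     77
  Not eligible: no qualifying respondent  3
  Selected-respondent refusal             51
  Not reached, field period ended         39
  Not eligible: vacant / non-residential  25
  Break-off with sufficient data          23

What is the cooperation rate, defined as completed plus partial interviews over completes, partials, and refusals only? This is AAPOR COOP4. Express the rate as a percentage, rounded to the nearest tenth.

59.9%

Refusal or break-off = 66 + 51 = 117
No contact after all attempts = 39 + 56 = 95
Ineligible = 3 + 25 = 28
Num: 152 + 23 = 175
Denom: 152 + 23 + 117 = 292
COOP4 = 175 / 292 = 0.5993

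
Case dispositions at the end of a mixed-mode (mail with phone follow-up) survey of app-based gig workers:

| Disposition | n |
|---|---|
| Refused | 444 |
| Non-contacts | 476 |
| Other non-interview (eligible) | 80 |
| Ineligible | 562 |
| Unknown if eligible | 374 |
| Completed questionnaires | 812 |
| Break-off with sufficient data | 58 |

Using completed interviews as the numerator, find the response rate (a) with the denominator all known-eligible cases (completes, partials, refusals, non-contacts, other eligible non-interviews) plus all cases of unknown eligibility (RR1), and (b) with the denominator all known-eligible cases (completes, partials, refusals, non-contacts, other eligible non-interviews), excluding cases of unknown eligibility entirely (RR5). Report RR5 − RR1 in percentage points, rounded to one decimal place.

Num → 812
Denom → 812 + 58 + 444 + 476 + 80 + 374 = 2244
RR1 = 812 / 2244 = 0.3619
Denom → 812 + 58 + 444 + 476 + 80 = 1870
RR5 = 812 / 1870 = 0.4342
Difference = 43.42 − 36.19 = 7.23 percentage points

7.2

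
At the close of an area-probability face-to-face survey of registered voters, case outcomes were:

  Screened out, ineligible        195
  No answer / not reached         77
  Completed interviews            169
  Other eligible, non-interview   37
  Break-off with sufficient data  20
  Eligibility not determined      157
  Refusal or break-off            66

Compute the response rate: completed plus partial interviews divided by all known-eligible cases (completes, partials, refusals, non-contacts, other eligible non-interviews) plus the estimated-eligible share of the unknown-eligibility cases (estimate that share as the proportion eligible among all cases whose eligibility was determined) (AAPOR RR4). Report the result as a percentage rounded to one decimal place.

40.1%

Top: 169 + 20 = 189
Eligible (known): 169 + 20 + 66 + 77 + 37 = 369
e = 369 / (369 + 195) = 369 / 564 = 0.6543
Eligible share of unknowns: 0.6543 × 157 = 102.73
Base: 369 + 102.73 = 471.73
RR4 = 189 / 471.73 = 0.4007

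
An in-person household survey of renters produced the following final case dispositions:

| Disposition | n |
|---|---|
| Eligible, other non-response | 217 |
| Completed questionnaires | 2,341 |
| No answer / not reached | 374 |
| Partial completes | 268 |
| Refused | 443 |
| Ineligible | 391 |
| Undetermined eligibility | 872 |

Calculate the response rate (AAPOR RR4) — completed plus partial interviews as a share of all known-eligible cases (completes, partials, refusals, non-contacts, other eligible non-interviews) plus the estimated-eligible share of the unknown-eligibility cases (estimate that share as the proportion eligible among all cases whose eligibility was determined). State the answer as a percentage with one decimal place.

58.9%

Top: 2341 + 268 = 2609
Determined eligible: 2341 + 268 + 443 + 374 + 217 = 3643
e = 3643 / (3643 + 391) = 3643 / 4034 = 0.9031
Estimated eligible among unknowns: 0.9031 × 872 = 787.50
Denominator: 3643 + 787.50 = 4430.50
RR4 = 2609 / 4430.50 = 0.5889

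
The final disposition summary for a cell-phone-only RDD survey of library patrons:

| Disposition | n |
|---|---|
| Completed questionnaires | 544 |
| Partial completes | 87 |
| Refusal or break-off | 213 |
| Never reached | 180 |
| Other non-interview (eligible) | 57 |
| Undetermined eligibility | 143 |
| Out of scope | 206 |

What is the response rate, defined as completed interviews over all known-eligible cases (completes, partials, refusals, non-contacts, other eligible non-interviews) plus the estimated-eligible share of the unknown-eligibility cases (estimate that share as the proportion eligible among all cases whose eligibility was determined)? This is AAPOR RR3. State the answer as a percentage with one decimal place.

Num: 544
Determined eligible: 544 + 87 + 213 + 180 + 57 = 1081
e = 1081 / (1081 + 206) = 1081 / 1287 = 0.8399
Estimated eligible among unknowns: 0.8399 × 143 = 120.11
Denominator: 1081 + 120.11 = 1201.11
RR3 = 544 / 1201.11 = 0.4529

45.3%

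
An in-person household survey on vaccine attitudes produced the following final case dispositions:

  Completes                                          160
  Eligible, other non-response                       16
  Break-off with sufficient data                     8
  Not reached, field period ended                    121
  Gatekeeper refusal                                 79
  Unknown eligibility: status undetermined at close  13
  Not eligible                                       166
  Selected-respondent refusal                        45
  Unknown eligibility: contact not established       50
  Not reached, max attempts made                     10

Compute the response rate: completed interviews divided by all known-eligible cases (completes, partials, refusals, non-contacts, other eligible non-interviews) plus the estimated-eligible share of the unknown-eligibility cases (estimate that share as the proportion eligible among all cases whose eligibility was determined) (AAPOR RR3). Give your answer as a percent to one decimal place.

Refused = 79 + 45 = 124
Non-contacts = 121 + 10 = 131
Unknown if eligible = 50 + 13 = 63
Num → 160
Eligible (known) → 160 + 8 + 124 + 131 + 16 = 439
e = 439 / (439 + 166) = 439 / 605 = 0.7256
Eligible share of unknowns → 0.7256 × 63 = 45.71
Denominator → 439 + 45.71 = 484.71
RR3 = 160 / 484.71 = 0.3301

33.0%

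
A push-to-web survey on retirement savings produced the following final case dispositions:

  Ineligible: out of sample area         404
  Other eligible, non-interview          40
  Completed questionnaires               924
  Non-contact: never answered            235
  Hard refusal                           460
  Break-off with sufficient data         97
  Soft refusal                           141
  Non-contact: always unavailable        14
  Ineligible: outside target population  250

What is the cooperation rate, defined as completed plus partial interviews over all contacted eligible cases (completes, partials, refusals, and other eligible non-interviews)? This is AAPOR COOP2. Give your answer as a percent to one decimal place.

Refusal or break-off = 460 + 141 = 601
No answer / not reached = 235 + 14 = 249
Not eligible = 250 + 404 = 654
Num = 924 + 97 = 1021
Denom = 924 + 97 + 601 + 40 = 1662
COOP2 = 1021 / 1662 = 0.6143

61.4%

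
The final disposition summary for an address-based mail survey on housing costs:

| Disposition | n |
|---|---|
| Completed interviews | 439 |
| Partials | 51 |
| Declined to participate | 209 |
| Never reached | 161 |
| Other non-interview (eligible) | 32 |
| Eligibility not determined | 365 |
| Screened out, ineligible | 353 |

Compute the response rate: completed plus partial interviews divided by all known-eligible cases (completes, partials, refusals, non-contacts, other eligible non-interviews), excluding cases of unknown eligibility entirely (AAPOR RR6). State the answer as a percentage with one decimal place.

Num → 439 + 51 = 490
Denominator → 439 + 51 + 209 + 161 + 32 = 892
RR6 = 490 / 892 = 0.5493

54.9%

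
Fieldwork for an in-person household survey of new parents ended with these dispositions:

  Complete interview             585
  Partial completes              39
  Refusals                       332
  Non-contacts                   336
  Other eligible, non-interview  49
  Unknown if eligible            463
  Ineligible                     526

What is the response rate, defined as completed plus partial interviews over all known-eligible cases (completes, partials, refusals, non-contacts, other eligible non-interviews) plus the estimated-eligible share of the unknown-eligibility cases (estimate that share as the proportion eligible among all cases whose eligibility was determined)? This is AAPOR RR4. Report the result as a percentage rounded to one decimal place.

37.3%

Top → 585 + 39 = 624
Known eligible → 585 + 39 + 332 + 336 + 49 = 1341
e = 1341 / (1341 + 526) = 1341 / 1867 = 0.7183
Estimated eligible among unknowns → 0.7183 × 463 = 332.57
Denominator → 1341 + 332.57 = 1673.57
RR4 = 624 / 1673.57 = 0.3729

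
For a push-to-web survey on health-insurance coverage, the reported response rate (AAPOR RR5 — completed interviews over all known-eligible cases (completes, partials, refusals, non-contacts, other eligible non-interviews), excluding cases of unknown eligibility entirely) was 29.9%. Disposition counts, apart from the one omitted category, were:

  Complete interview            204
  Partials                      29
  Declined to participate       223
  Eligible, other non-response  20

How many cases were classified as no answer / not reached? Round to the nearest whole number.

206

RR5 = 204 / D = 0.299
D = 204 / 0.299 = 682.3
Rest of base = 476
no answer / not reached = 682.3 − 476 ≈ 206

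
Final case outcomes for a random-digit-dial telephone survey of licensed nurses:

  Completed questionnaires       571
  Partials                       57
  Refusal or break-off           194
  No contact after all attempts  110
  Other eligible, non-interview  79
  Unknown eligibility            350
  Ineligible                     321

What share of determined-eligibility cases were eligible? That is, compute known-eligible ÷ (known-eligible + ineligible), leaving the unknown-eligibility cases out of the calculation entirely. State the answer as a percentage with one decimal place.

75.9%

Known eligible → 571 + 57 + 194 + 110 + 79 = 1011
e = 1011 / (1011 + 321) = 1011 / 1332 = 0.7590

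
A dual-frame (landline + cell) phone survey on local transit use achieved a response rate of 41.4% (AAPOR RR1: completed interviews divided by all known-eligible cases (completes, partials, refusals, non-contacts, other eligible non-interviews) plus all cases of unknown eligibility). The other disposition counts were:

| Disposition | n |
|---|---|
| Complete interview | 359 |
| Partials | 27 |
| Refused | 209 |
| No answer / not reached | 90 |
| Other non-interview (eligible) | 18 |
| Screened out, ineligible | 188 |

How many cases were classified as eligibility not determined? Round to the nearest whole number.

RR1 = 359 / D = 0.414
D = 359 / 0.414 = 867.1
Remaining denominator categories sum to 703
eligibility not determined = 867.1 − 703 ≈ 164

164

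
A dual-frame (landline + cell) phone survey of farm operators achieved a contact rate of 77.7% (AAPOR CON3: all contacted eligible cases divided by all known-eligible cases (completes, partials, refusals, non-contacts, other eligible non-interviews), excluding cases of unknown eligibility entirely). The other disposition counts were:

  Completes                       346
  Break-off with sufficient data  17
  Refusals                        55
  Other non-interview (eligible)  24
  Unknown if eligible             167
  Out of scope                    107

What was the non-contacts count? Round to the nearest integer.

Num = 346 + 17 + 55 + 24 = 442
CON3 = 442 / D = 0.777
D = 442 / 0.777 = 568.9
Rest of base = 442
non-contacts = 568.9 − 442 ≈ 127

127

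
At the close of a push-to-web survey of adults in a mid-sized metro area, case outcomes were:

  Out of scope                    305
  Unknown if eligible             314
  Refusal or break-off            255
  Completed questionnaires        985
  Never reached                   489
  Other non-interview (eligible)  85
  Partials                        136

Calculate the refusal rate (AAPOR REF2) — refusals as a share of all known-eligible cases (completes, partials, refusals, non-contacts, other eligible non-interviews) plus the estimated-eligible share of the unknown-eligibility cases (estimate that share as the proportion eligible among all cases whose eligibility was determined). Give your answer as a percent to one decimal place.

Num → 255
Known eligible → 985 + 136 + 255 + 489 + 85 = 1950
e = 1950 / (1950 + 305) = 1950 / 2255 = 0.8647
e × U → 0.8647 × 314 = 271.52
Base → 1950 + 271.52 = 2221.52
REF2 = 255 / 2221.52 = 0.1148

11.5%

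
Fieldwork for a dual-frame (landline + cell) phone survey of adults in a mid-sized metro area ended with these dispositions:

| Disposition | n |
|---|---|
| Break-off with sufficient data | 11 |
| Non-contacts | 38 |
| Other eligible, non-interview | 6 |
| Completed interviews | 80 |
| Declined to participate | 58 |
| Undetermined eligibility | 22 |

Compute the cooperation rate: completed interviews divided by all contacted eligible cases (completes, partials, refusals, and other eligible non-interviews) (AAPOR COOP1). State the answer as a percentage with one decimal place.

51.6%

Top → 80
Denominator → 80 + 11 + 58 + 6 = 155
COOP1 = 80 / 155 = 0.5161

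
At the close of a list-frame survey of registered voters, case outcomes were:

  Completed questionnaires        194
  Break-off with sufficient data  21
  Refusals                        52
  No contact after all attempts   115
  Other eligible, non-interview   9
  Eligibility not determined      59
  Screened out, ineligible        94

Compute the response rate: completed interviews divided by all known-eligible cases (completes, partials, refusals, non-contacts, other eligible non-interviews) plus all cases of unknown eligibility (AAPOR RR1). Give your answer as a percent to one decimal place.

Num → 194
Base → 194 + 21 + 52 + 115 + 9 + 59 = 450
RR1 = 194 / 450 = 0.4311

43.1%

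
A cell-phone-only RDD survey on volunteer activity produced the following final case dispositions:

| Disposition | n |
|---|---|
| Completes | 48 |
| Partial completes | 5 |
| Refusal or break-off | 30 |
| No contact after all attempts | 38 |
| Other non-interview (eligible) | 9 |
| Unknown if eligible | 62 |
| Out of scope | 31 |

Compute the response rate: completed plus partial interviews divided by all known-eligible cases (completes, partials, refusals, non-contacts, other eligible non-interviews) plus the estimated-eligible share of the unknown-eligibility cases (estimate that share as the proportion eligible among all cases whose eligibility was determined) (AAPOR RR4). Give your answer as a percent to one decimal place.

Num: 48 + 5 = 53
Known eligible: 48 + 5 + 30 + 38 + 9 = 130
e = 130 / (130 + 31) = 130 / 161 = 0.8075
Eligible share of unknowns: 0.8075 × 62 = 50.06
Denom: 130 + 50.06 = 180.06
RR4 = 53 / 180.06 = 0.2943

29.4%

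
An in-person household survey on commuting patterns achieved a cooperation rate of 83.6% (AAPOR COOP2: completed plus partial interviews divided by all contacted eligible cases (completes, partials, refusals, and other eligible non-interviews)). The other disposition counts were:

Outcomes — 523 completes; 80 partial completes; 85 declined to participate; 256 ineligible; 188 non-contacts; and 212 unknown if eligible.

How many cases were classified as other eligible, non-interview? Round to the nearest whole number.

Numerator = 523 + 80 = 603
COOP2 = 603 / D = 0.836
D = 603 / 0.836 = 721.3
Other denominator terms total 688
other eligible, non-interview = 721.3 − 688 ≈ 33

33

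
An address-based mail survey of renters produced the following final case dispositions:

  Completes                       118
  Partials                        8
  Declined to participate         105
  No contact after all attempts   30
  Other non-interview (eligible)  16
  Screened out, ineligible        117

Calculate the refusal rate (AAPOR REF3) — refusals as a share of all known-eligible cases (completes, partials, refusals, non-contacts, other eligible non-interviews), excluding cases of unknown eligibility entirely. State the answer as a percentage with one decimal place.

37.9%

Numerator = 105
Denominator = 118 + 8 + 105 + 30 + 16 = 277
REF3 = 105 / 277 = 0.3791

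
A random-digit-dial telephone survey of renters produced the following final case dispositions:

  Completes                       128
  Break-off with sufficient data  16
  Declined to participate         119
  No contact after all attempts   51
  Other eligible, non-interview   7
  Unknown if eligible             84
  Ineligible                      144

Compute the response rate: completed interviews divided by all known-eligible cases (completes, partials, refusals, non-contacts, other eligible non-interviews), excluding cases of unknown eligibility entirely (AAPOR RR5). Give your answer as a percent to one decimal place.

Numerator → 128
Denominator → 128 + 16 + 119 + 51 + 7 = 321
RR5 = 128 / 321 = 0.3988

39.9%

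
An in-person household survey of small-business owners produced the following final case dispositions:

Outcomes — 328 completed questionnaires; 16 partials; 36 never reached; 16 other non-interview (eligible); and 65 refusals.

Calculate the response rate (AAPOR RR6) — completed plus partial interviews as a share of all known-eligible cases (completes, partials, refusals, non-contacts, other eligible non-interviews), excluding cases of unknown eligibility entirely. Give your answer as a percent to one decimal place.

Top = 328 + 16 = 344
Denominator = 328 + 16 + 65 + 36 + 16 = 461
RR6 = 344 / 461 = 0.7462

74.6%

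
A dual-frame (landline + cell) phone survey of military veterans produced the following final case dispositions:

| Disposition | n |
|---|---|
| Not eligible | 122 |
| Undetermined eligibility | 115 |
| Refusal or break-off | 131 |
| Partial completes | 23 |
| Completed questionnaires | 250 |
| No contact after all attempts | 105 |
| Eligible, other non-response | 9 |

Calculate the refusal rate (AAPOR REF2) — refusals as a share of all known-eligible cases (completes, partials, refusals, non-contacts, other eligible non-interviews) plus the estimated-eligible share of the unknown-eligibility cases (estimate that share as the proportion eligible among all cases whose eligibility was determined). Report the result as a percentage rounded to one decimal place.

21.4%

Top → 131
Known eligible → 250 + 23 + 131 + 105 + 9 = 518
e = 518 / (518 + 122) = 518 / 640 = 0.8094
Estimated eligible among unknowns → 0.8094 × 115 = 93.08
Denominator → 518 + 93.08 = 611.08
REF2 = 131 / 611.08 = 0.2144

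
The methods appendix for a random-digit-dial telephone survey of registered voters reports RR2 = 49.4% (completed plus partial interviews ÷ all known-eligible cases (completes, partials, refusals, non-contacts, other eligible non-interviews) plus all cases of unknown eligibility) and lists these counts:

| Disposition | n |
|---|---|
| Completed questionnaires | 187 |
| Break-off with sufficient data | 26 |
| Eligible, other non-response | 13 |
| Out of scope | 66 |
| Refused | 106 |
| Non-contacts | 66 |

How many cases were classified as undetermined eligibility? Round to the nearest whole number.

33

Top = 187 + 26 = 213
RR2 = 213 / D = 0.494
D = 213 / 0.494 = 431.2
Rest of base = 398
undetermined eligibility = 431.2 − 398 ≈ 33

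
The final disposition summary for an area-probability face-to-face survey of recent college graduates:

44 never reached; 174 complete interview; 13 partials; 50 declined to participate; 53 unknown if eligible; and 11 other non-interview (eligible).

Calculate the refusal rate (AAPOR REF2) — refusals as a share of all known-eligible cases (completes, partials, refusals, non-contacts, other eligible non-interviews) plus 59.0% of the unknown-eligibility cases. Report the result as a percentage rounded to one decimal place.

15.5%

Top: 50
Determined eligible: 174 + 13 + 50 + 44 + 11 = 292
Estimated eligible among unknowns: 0.5900 × 53 = 31.27
Denom: 292 + 31.27 = 323.27
REF2 = 50 / 323.27 = 0.1547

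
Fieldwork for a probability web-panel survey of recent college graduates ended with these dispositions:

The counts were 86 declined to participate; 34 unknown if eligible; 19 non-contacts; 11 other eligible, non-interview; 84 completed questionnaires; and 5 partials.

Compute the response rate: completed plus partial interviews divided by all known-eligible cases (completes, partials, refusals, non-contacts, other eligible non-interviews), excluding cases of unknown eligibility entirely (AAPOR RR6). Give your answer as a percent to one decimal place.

Top: 84 + 5 = 89
Denom: 84 + 5 + 86 + 19 + 11 = 205
RR6 = 89 / 205 = 0.4341

43.4%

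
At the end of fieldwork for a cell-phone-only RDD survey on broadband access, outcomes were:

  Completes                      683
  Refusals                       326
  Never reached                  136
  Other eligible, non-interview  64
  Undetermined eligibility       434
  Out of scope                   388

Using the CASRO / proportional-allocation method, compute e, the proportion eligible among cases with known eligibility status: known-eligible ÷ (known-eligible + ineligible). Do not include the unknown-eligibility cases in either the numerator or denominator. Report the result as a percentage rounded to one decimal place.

75.7%

Determined eligible → 683 + 326 + 136 + 64 = 1209
e = 1209 / (1209 + 388) = 1209 / 1597 = 0.7570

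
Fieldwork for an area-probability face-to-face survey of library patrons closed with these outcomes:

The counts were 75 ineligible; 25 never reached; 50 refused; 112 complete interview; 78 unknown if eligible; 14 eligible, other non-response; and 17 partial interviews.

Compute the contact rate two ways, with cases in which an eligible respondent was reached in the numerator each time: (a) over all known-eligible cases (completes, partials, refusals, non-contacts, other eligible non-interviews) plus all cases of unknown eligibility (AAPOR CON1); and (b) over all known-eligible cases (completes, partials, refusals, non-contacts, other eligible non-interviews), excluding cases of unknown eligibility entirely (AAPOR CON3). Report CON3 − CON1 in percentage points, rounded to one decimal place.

Num → 112 + 17 + 50 + 14 = 193
Denom → 112 + 17 + 50 + 25 + 14 + 78 = 296
CON1 = 193 / 296 = 0.6520
Denom → 112 + 17 + 50 + 25 + 14 = 218
CON3 = 193 / 218 = 0.8853
Difference = 88.53 − 65.20 = 23.33 percentage points

23.3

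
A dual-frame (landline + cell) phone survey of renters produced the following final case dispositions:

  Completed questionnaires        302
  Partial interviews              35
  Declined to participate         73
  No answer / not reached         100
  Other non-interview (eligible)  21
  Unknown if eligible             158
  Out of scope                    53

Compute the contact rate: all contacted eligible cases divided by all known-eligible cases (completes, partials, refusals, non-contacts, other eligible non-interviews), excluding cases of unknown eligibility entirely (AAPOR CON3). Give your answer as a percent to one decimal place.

81.2%

Num → 302 + 35 + 73 + 21 = 431
Base → 302 + 35 + 73 + 100 + 21 = 531
CON3 = 431 / 531 = 0.8117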